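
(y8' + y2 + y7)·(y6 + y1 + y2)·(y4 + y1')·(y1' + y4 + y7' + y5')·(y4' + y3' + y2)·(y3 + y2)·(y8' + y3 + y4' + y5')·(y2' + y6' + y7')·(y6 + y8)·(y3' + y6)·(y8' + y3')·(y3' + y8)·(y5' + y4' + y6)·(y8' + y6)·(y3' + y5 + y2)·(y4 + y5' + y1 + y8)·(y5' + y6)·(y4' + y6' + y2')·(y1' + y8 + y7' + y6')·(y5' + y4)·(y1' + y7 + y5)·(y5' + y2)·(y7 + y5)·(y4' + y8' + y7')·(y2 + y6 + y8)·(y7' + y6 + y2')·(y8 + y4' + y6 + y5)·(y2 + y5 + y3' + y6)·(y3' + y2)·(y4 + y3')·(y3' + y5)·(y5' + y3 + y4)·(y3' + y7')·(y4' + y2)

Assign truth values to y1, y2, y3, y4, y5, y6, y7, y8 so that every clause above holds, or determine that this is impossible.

Case y4 = 1:
(y2) alone gives y2 = 1.
(y6') alone gives y6 = 0.
(y8) alone gives y8 = 1.
But (y8') is also a unit clause — contradiction.
So y4 must be the other value — set y4 = 0.
(y1') alone gives y1 = 0.
(y5') alone gives y5 = 0.
(y7) alone gives y7 = 1.
(y3') alone gives y3 = 0.
(y2) alone gives y2 = 1.
(y6') alone gives y6 = 0.
But (y6) is also a unit clause — contradiction.
Neither y4 = 1 nor y4 = 0 works.

UNSATISFIABLE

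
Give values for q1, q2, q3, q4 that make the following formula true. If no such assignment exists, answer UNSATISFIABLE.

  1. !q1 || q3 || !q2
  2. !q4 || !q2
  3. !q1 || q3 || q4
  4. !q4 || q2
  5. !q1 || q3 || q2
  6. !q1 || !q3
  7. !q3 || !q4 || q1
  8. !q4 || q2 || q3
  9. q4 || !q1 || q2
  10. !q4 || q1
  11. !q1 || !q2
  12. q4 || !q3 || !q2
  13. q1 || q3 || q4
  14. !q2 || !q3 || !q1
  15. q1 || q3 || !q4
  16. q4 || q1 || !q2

Try q4 = false.
Try q1 = false.
The clause (q3) is unit, so q3 = true.
The clause (!q2) is unit, so q2 = false.
Every clause now holds.

q1=false; q2=false; q3=true; q4=false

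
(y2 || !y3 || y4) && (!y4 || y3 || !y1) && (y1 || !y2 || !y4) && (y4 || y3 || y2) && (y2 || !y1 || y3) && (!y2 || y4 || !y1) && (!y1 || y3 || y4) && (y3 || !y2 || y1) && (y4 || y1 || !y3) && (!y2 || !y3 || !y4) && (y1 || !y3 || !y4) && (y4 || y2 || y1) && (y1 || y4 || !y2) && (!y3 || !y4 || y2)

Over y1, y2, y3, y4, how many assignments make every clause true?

1

There are 2^4 = 16 truth assignments over (y1, y2, y3, y4).
Check each against the 14 clauses (columns in the order y1, y2, y3, y4):
  F F F F  ✗ fails (y4 || y3 || y2)
  F F F T  ✓ satisfies all
  F F T F  ✗ fails (y2 || !y3 || y4)
  F F T T  ✗ fails (y1 || !y3 || !y4)
  F T F F  ✗ fails (y3 || !y2 || y1)
  F T F T  ✗ fails (y1 || !y2 || !y4)
  F T T F  ✗ fails (y4 || y1 || !y3)
  F T T T  ✗ fails (y1 || !y2 || !y4)
  T F F F  ✗ fails (y4 || y3 || y2)
  T F F T  ✗ fails (!y4 || y3 || !y1)
  T F T F  ✗ fails (y2 || !y3 || y4)
  T F T T  ✗ fails (!y3 || !y4 || y2)
  T T F F  ✗ fails (!y2 || y4 || !y1)
  T T F T  ✗ fails (!y4 || y3 || !y1)
  T T T F  ✗ fails (!y2 || y4 || !y1)
  T T T T  ✗ fails (!y2 || !y3 || !y4)
1 of the 16 rows is a model.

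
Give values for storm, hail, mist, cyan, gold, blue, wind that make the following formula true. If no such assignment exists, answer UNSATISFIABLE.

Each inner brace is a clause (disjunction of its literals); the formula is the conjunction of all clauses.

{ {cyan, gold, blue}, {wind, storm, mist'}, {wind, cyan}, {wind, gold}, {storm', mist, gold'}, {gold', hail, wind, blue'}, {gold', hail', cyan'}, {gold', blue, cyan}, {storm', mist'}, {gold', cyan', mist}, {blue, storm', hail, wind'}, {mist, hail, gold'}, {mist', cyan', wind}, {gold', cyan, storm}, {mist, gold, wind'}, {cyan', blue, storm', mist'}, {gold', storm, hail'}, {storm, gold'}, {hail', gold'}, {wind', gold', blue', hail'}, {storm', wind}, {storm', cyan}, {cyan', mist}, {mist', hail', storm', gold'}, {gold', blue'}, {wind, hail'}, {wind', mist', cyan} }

Try wind = 1.
Try storm = 0.
(gold') alone gives gold = 0.
(mist) alone gives mist = 1.
(cyan) alone gives cyan = 1.
All clauses hold; hail, blue can take either value.

storm: 0,  hail: 0,  mist: 1,  cyan: 1,  gold: 0,  blue: 1,  wind: 1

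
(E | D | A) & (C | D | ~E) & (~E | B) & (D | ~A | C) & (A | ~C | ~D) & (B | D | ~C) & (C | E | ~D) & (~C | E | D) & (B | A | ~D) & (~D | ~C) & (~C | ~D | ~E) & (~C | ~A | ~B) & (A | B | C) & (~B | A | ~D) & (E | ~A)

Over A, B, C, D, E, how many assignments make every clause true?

There are 2^5 = 32 truth assignments over (A, B, C, D, E).
Split on B. With B = 1, the clauses containing B are satisfied and ~B drops from the rest; 2 of the 2^4 = 16 assignments to the other variables satisfy what remains.
With B = 0, by the same count on the reduced clause set, 0 assignments work.
(One model: A=F, B=T, C=T, D=F, E=T.)
Total: 2 + 0 = 2.

2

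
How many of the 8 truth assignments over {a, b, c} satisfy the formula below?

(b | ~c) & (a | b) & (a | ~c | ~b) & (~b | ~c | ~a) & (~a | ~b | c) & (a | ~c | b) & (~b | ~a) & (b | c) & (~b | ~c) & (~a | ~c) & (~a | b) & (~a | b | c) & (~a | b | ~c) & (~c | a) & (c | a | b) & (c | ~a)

There are 2^3 = 8 truth assignments over (a, b, c).
Check each against the 16 clauses (columns in the order a, b, c):
  F F F  ✗ fails (a | b)
  F F T  ✗ fails (b | ~c)
  F T F  ✓ satisfies all
  F T T  ✗ fails (a | ~c | ~b)
  T F F  ✗ fails (b | c)
  T F T  ✗ fails (b | ~c)
  T T F  ✗ fails (~a | ~b | c)
  T T T  ✗ fails (~b | ~c | ~a)
1 of the 8 rows is a model.

1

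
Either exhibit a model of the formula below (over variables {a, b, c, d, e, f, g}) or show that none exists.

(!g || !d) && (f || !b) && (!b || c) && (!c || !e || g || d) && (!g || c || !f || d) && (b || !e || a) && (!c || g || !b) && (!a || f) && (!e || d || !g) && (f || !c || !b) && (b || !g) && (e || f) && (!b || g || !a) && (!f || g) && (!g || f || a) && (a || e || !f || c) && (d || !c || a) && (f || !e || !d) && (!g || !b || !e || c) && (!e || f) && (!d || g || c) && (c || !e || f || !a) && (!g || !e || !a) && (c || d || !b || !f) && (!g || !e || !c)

Suppose g = true.
The clause (!d) is unit, so d = false.
The clause (!e) is unit, so e = false.
The clause (b) is unit, so b = true.
The clause (f) is unit, so f = true.
The clause (c) is unit, so c = true.
The clause (a) is unit, so a = true.
This assignment satisfies each clause.

a=true; b=true; c=true; d=false; e=false; f=true; g=true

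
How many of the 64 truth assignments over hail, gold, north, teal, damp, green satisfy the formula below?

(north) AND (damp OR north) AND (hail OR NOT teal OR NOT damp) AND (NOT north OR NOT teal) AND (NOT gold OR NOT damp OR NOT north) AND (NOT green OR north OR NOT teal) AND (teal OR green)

6

There are 2^6 = 64 truth assignments over (hail, gold, north, teal, damp, green).
Split on teal. With teal = true, the clauses containing teal are satisfied and NOT teal drops from the rest; 0 of the 2^5 = 32 assignments to the other variables satisfy what remains.
With teal = false, by the same count on the reduced clause set, 6 assignments work.
(One model: hail=F, gold=F, north=T, teal=F, damp=F, green=T.)
Total: 0 + 6 = 6.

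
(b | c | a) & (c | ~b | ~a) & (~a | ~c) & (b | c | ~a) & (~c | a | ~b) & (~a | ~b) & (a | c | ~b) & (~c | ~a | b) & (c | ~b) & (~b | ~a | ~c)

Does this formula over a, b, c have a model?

Satisfiable

Try a = 0.
Try b = 0.
(c) alone gives c = 1.
This assignment satisfies each clause.
A satisfying assignment: a: 0; b: 0; c: 1.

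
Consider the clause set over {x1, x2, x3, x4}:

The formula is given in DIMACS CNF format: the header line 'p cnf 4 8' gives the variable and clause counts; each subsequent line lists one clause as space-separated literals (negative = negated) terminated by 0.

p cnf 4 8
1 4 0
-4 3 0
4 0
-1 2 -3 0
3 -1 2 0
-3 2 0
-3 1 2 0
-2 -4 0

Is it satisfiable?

Unit clause (x4) forces x4 = True.
Unit clause (x3) forces x3 = True.
Unit clause (x2) forces x2 = True.
Now (¬x2) is unsatisfied and unit — conflict.
No assignment satisfies every clause.

No, unsatisfiable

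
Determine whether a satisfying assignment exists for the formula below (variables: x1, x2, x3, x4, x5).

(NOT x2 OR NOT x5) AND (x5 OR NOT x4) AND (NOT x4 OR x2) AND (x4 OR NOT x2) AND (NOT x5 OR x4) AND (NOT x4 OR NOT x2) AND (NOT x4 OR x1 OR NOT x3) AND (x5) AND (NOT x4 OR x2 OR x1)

Unsatisfiable

The clause (x5) is unit, so x5 = true.
The clause (NOT x2) is unit, so x2 = false.
The clause (NOT x4) is unit, so x4 = false.
But (x4) is also a unit clause — contradiction.
No assignment satisfies every clause.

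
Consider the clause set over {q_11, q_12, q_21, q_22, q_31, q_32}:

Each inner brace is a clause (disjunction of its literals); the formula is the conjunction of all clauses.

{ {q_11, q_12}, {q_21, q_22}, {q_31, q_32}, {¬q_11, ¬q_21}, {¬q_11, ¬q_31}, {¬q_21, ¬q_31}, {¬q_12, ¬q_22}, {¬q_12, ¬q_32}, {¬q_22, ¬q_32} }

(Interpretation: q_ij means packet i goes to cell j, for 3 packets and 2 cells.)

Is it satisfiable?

Suppose q_11 = True.
The clause (¬q_21) is unit, so q_21 = False.
The clause (q_22) is unit, so q_22 = True.
The clause (¬q_31) is unit, so q_31 = False.
The clause (q_32) is unit, so q_32 = True.
That conflicts with the unit clause (¬q_32).
Undo q_11 and try q_11 = False.
The clause (q_12) is unit, so q_12 = True.
The clause (¬q_22) is unit, so q_22 = False.
The clause (q_21) is unit, so q_21 = True.
The clause (¬q_31) is unit, so q_31 = False.
The clause (q_32) is unit, so q_32 = True.
That conflicts with the unit clause (¬q_32).
Neither q_11 = True nor q_11 = False works.
No assignment satisfies every clause.

No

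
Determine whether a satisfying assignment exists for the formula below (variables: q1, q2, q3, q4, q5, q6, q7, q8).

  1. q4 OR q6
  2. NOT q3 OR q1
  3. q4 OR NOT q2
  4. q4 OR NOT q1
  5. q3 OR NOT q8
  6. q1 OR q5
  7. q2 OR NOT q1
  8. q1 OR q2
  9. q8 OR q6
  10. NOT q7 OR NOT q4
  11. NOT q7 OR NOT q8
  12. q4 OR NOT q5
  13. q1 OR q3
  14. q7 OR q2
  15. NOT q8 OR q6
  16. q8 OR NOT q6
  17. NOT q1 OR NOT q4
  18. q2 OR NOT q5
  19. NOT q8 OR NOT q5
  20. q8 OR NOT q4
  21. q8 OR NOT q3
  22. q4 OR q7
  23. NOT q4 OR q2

Try q4 = true.
From the singleton clause (NOT q7), q7 = false.
From the singleton clause (q2), q2 = true.
From the singleton clause (NOT q1), q1 = false.
From the singleton clause (NOT q3), q3 = false.
But (q3) is also a unit clause — contradiction.
Backtrack on q4: now try q4 = false.
From the singleton clause (q6), q6 = true.
From the singleton clause (NOT q2), q2 = false.
From the singleton clause (NOT q1), q1 = false.
But (q1) is also a unit clause — contradiction.
Either choice for q4 ends in contradiction.
No assignment satisfies every clause.

No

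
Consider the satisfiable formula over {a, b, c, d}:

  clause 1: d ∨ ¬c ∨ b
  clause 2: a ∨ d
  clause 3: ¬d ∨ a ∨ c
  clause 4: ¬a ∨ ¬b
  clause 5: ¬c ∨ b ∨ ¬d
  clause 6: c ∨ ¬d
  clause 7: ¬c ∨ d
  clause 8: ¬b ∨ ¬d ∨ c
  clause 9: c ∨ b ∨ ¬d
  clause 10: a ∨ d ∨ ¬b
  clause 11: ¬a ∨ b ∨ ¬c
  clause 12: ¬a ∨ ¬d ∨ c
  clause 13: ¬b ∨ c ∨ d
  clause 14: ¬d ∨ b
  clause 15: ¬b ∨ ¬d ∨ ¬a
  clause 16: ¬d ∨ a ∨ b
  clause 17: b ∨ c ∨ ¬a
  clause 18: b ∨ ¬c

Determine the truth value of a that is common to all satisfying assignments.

Suppose a = True.
From the singleton clause (¬b), b = False.
From the singleton clause (¬c), c = False.
That conflicts with the unit clause (c).
So every satisfying assignment has a = False.

False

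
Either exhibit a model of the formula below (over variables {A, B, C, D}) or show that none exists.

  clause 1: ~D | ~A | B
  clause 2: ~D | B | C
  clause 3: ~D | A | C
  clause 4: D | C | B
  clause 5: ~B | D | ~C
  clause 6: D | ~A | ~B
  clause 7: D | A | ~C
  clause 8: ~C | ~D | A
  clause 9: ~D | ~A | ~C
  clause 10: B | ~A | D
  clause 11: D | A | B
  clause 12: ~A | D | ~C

A: 1,  B: 1,  C: 0,  D: 1

Suppose D = 1.
Suppose A = 1.
(B) alone gives B = 1.
(~C) alone gives C = 0.
This assignment satisfies each clause.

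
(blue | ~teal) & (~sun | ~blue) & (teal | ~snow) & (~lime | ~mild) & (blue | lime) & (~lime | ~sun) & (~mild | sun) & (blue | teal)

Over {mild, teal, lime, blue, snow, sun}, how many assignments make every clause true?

There are 2^6 = 64 truth assignments over (mild, teal, lime, blue, snow, sun).
Split on snow. With snow = 1, the clauses containing snow are satisfied and ~snow drops from the rest; 2 of the 2^5 = 32 assignments to the other variables satisfy what remains.
With snow = 0, by the same count on the reduced clause set, 4 assignments work.
Total: 2 + 4 = 6.

6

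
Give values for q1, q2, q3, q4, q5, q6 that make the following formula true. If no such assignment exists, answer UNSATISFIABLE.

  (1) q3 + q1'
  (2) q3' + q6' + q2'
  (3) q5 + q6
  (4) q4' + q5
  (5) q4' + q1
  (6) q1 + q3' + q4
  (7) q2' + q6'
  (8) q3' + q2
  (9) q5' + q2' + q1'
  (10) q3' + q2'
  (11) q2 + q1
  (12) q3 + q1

Suppose q3 = 1.
Unit clause (q2) forces q2 = 1.
Now (q2') is unsatisfied and unit — conflict.
So q3 must be the other value — set q3 = 0.
Unit clause (q1') forces q1 = 0.
Now (q1) is unsatisfied and unit — conflict.
Neither q3 = 1 nor q3 = 0 works.

UNSATISFIABLE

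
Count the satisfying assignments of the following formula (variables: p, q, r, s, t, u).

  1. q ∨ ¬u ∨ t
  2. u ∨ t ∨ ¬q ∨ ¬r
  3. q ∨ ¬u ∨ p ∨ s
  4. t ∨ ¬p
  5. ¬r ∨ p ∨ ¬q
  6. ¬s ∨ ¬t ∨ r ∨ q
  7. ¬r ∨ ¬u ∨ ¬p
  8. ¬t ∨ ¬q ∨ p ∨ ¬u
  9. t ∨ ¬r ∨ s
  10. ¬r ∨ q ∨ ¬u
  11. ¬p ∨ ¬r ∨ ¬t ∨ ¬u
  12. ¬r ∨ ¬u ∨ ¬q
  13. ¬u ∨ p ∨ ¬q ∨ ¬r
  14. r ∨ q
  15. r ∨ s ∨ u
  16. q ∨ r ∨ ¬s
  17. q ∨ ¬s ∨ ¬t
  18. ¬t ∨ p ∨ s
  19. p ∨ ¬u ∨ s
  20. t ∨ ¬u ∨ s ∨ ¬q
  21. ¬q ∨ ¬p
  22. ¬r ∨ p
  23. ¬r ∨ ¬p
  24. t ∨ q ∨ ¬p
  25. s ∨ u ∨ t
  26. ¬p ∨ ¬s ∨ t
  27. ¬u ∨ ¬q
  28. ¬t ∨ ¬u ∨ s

2

There are 2^6 = 64 truth assignments over (p, q, r, s, t, u).
Split on u. With u = True, the clauses containing u are satisfied and ¬u drops from the rest; 0 of the 2^5 = 32 assignments to the other variables satisfy what remains.
With u = False, by the same count on the reduced clause set, 2 assignments work.
Total: 0 + 2 = 2.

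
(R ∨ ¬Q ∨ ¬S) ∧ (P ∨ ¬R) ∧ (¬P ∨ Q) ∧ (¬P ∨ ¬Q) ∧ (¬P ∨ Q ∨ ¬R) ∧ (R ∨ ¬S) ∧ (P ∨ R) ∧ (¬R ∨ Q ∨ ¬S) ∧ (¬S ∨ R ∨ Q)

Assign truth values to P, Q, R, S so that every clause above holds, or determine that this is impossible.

Branch on P: set P = True.
The clause (Q) is unit, so Q = True.
Now (¬Q) is unsatisfied and unit — conflict.
So P must be the other value — set P = False.
The clause (¬R) is unit, so R = False.
Now (R) is unsatisfied and unit — conflict.
Neither P = True nor P = False works.

UNSATISFIABLE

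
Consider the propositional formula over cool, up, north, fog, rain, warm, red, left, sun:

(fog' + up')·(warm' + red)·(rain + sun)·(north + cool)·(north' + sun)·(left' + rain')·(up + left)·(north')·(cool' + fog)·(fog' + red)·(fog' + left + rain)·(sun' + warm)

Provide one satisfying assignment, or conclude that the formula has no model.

From the singleton clause (north'), north = 0.
From the singleton clause (cool), cool = 1.
From the singleton clause (fog), fog = 1.
From the singleton clause (up'), up = 0.
From the singleton clause (left), left = 1.
From the singleton clause (rain'), rain = 0.
From the singleton clause (sun), sun = 1.
From the singleton clause (red), red = 1.
From the singleton clause (warm), warm = 1.
This assignment satisfies each clause.

cool: 1; up: 0; north: 0; fog: 1; rain: 0; warm: 1; red: 1; left: 1; sun: 1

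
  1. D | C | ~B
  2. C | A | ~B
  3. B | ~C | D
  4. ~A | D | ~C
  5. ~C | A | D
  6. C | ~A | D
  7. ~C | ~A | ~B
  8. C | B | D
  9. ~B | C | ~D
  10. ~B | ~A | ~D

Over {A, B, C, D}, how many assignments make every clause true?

5

There are 2^4 = 16 truth assignments over (A, B, C, D).
Split on C. With C = 1, the clauses containing C are satisfied and ~C drops from the rest; 3 of the 2^3 = 8 assignments to the other variables satisfy what remains.
With C = 0, by the same count on the reduced clause set, 2 assignments work.
Total: 3 + 2 = 5.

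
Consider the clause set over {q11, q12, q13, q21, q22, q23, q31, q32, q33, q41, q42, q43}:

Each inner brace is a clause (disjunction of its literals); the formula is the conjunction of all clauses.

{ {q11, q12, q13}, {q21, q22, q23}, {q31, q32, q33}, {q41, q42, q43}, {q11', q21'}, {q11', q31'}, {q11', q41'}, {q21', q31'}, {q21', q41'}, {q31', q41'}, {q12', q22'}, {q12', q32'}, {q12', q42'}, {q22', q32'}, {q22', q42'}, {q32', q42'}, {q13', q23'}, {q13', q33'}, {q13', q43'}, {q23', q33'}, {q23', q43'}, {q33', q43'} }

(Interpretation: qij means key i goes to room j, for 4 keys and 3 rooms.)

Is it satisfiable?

Suppose q11 = 0.
Suppose q12 = 1.
Unit clause (q22') forces q22 = 0.
Unit clause (q32') forces q32 = 0.
Unit clause (q42') forces q42 = 0.
Suppose q21 = 1.
Unit clause (q31') forces q31 = 0.
Unit clause (q33) forces q33 = 1.
Unit clause (q41') forces q41 = 0.
Unit clause (q43) forces q43 = 1.
That conflicts with the unit clause (q43').
So q21 must be the other value — set q21 = 0.
Unit clause (q23) forces q23 = 1.
Unit clause (q13') forces q13 = 0.
Unit clause (q33') forces q33 = 0.
Unit clause (q31) forces q31 = 1.
Unit clause (q41') forces q41 = 0.
Unit clause (q43) forces q43 = 1.
That conflicts with the unit clause (q43').
Neither q21 = 1 nor q21 = 0 works.
So q12 must be the other value — set q12 = 0.
Unit clause (q13) forces q13 = 1.
Unit clause (q23') forces q23 = 0.
Unit clause (q33') forces q33 = 0.
Unit clause (q43') forces q43 = 0.
Suppose q21 = 1.
Unit clause (q31') forces q31 = 0.
Unit clause (q32) forces q32 = 1.
Unit clause (q41') forces q41 = 0.
Unit clause (q42) forces q42 = 1.
That conflicts with the unit clause (q42').
So q21 must be the other value — set q21 = 0.
Unit clause (q22) forces q22 = 1.
Unit clause (q32') forces q32 = 0.
Unit clause (q31) forces q31 = 1.
Unit clause (q41') forces q41 = 0.
Unit clause (q42) forces q42 = 1.
That conflicts with the unit clause (q42').
Neither q21 = 1 nor q21 = 0 works.
Neither q12 = 1 nor q12 = 0 works.
So q11 must be the other value — set q11 = 1.
Unit clause (q21') forces q21 = 0.
Unit clause (q31') forces q31 = 0.
Unit clause (q41') forces q41 = 0.
Suppose q22 = 1.
Unit clause (q12') forces q12 = 0.
Unit clause (q32') forces q32 = 0.
Unit clause (q33) forces q33 = 1.
Unit clause (q42') forces q42 = 0.
Unit clause (q43) forces q43 = 1.
That conflicts with the unit clause (q43').
So q22 must be the other value — set q22 = 0.
Unit clause (q23) forces q23 = 1.
Unit clause (q13') forces q13 = 0.
Unit clause (q33') forces q33 = 0.
Unit clause (q32) forces q32 = 1.
Unit clause (q12') forces q12 = 0.
Unit clause (q42') forces q42 = 0.
Unit clause (q43) forces q43 = 1.
That conflicts with the unit clause (q43').
Neither q22 = 1 nor q22 = 0 works.
Neither q11 = 1 nor q11 = 0 works.
No assignment satisfies every clause.

No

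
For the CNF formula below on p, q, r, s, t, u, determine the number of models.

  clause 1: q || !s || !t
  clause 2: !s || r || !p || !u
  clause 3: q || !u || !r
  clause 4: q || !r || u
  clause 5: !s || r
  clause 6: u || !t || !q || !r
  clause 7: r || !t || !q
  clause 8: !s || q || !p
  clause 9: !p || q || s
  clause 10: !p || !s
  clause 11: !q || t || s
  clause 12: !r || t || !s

There are 2^6 = 64 truth assignments over (p, q, r, s, t, u).
Split on u. With u = true, the clauses containing u are satisfied and !u drops from the rest; 5 of the 2^5 = 32 assignments to the other variables satisfy what remains.
With u = false, by the same count on the reduced clause set, 2 assignments work.
(One model: p=F, q=F, r=F, s=F, t=F, u=F.)
Total: 5 + 2 = 7.

7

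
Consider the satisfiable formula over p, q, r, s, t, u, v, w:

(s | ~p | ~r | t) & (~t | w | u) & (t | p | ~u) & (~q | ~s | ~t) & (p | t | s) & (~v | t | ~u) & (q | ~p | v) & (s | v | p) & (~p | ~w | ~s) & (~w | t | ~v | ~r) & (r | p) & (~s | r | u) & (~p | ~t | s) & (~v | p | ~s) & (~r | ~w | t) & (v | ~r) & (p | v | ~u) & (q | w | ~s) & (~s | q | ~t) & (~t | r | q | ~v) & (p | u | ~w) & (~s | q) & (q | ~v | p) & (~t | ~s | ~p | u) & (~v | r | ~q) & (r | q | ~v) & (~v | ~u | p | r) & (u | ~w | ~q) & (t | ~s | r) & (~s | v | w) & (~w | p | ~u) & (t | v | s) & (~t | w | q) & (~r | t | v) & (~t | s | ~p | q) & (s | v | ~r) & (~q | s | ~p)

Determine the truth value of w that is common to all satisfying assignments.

Suppose w = 1.
Branch on p: set p = 0.
From the singleton clause (r), r = 1.
From the singleton clause (t), t = 1.
From the singleton clause (v), v = 1.
From the singleton clause (~s), s = 0.
From the singleton clause (u), u = 1.
But (~u) is also a unit clause — contradiction.
Undo p and try p = 1.
From the singleton clause (~s), s = 0.
From the singleton clause (~t), t = 0.
From the singleton clause (~r), r = 0.
From the singleton clause (v), v = 1.
From the singleton clause (~u), u = 0.
From the singleton clause (~q), q = 0.
But (q) is also a unit clause — contradiction.
Both values of p lead to a conflict.
So every satisfying assignment has w = False.

False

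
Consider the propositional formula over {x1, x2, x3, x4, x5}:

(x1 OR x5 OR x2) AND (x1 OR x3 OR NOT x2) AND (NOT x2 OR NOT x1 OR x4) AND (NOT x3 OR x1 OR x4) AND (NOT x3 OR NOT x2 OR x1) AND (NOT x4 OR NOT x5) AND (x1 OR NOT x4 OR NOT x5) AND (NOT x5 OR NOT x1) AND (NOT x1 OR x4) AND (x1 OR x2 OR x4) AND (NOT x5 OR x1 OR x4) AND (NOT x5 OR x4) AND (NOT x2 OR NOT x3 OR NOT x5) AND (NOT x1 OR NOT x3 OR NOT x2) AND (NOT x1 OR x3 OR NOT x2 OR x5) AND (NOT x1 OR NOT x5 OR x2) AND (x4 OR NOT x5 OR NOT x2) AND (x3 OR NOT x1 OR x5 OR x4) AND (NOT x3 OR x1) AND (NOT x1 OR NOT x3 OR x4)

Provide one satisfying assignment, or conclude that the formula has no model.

x1 ↦ true; x2 ↦ false; x3 ↦ true; x4 ↦ true; x5 ↦ false

Branch on x4: set x4 = true.
The clause (NOT x5) is unit, so x5 = false.
Branch on x1: set x1 = true.
Branch on x3: set x3 = true.
The clause (NOT x2) is unit, so x2 = false.
All clauses are satisfied.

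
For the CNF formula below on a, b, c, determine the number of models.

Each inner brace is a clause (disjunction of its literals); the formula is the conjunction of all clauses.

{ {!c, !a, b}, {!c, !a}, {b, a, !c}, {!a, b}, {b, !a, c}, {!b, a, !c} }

There are 2^3 = 8 truth assignments over (a, b, c).
Check each against the 6 clauses (columns in the order a, b, c):
  F F F  ✓ satisfies all
  F F T  ✗ fails (b || a || !c)
  F T F  ✓ satisfies all
  F T T  ✗ fails (!b || a || !c)
  T F F  ✗ fails (!a || b)
  T F T  ✗ fails (!c || !a || b)
  T T F  ✓ satisfies all
  T T T  ✗ fails (!c || !a)
3 of the 8 rows are models.

3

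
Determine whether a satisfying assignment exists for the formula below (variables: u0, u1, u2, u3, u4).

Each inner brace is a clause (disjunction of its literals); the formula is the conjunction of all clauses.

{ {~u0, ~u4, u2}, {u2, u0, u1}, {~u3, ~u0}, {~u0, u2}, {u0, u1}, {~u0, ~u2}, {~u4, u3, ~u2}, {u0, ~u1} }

Branch on u3: set u3 = 0.
Branch on u0: set u0 = 0.
From the singleton clause (u1), u1 = 1.
That conflicts with the unit clause (~u1).
So u0 must be the other value — set u0 = 1.
From the singleton clause (u2), u2 = 1.
That conflicts with the unit clause (~u2).
Neither u0 = 1 nor u0 = 0 works.
So u3 must be the other value — set u3 = 1.
From the singleton clause (~u0), u0 = 0.
From the singleton clause (u1), u1 = 1.
That conflicts with the unit clause (~u1).
Neither u3 = 1 nor u3 = 0 works.
No assignment satisfies every clause.

No, unsatisfiable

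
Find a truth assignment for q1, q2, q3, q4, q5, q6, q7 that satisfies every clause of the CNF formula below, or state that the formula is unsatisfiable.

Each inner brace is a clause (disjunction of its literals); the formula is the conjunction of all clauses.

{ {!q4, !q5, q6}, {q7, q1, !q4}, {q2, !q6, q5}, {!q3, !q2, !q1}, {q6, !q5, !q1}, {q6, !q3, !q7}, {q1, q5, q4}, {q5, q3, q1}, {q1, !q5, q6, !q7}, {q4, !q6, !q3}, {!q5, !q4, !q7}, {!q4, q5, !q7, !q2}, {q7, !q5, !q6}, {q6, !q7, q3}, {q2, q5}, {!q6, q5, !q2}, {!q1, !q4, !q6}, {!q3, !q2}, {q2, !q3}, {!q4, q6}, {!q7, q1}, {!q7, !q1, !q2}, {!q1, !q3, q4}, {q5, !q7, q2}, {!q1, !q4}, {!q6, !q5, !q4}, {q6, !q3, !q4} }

q1 ↦ true, q2 ↦ false, q3 ↦ false, q4 ↦ false, q5 ↦ true, q6 ↦ true, q7 ↦ true

Try q2 = false.
The clause (q5) is unit, so q5 = true.
The clause (!q3) is unit, so q3 = false.
Try q4 = false.
Try q6 = true.
The clause (q7) is unit, so q7 = true.
The clause (q1) is unit, so q1 = true.
All clauses are satisfied.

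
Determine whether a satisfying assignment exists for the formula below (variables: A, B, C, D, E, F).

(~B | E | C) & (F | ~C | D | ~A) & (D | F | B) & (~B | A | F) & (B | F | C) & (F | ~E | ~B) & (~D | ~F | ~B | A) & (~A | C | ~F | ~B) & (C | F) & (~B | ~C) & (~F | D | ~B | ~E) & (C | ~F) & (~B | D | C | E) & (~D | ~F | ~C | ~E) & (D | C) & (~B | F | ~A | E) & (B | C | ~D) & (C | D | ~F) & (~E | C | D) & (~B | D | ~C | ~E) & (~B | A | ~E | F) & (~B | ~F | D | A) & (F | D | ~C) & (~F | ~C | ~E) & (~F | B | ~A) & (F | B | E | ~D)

Suppose C = 1.
The clause (~B) is unit, so B = 0.
Suppose D = 1.
Suppose F = 0.
The clause (E) is unit, so E = 1.
All clauses hold; A can take either value.
A satisfying assignment: A: 1,  B: 0,  C: 1,  D: 1,  E: 1,  F: 0.

Satisfiable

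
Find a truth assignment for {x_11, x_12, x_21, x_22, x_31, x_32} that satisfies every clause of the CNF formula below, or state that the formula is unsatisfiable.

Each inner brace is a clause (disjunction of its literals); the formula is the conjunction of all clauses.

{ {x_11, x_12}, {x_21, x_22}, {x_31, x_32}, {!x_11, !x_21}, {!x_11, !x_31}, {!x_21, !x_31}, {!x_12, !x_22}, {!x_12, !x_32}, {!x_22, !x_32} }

UNSATISFIABLE

Try x_11 = true.
From the singleton clause (!x_21), x_21 = false.
From the singleton clause (x_22), x_22 = true.
From the singleton clause (!x_31), x_31 = false.
From the singleton clause (x_32), x_32 = true.
But (!x_32) is also a unit clause — contradiction.
Undo x_11 and try x_11 = false.
From the singleton clause (x_12), x_12 = true.
From the singleton clause (!x_22), x_22 = false.
From the singleton clause (x_21), x_21 = true.
From the singleton clause (!x_31), x_31 = false.
From the singleton clause (x_32), x_32 = true.
But (!x_32) is also a unit clause — contradiction.
Either choice for x_11 ends in contradiction.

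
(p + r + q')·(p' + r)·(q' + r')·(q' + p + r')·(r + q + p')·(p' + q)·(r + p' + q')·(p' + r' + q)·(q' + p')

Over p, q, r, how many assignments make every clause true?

There are 2^3 = 8 truth assignments over (p, q, r).
Check each against the 9 clauses (columns in the order p, q, r):
  F F F  ✓ satisfies all
  F F T  ✓ satisfies all
  F T F  ✗ fails (p + r + q')
  F T T  ✗ fails (q' + r')
  T F F  ✗ fails (p' + r)
  T F T  ✗ fails (p' + q)
  T T F  ✗ fails (p' + r)
  T T T  ✗ fails (q' + r')
2 of the 8 rows are models.

2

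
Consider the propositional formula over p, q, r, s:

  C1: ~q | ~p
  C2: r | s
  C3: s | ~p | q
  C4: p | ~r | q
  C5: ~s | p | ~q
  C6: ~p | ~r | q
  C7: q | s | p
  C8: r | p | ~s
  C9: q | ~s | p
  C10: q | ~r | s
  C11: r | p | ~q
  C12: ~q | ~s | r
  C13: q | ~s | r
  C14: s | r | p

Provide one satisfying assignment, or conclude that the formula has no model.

p=0; q=1; r=1; s=0

Suppose q = 1.
Unit clause (~p) forces p = 0.
Unit clause (~s) forces s = 0.
Unit clause (r) forces r = 1.
Every clause now holds.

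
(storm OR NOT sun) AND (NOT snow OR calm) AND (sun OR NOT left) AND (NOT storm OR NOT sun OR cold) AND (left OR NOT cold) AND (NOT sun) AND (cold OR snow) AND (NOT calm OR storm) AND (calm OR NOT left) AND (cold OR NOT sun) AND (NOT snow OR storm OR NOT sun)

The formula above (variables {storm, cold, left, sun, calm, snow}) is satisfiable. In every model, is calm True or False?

True

Suppose calm = false.
The clause (NOT snow) is unit, so snow = false.
The clause (NOT sun) is unit, so sun = false.
The clause (NOT left) is unit, so left = false.
The clause (NOT cold) is unit, so cold = false.
That conflicts with the unit clause (cold).
So every satisfying assignment has calm = True.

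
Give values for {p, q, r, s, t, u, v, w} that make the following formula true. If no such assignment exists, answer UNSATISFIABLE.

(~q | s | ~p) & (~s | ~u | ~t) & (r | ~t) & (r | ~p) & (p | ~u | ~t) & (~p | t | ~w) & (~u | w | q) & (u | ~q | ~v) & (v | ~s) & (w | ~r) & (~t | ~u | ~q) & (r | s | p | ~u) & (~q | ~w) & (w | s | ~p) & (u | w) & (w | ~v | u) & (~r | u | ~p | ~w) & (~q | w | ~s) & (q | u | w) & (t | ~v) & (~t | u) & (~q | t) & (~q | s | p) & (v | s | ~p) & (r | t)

Suppose r = 1.
From the singleton clause (w), w = 1.
From the singleton clause (~q), q = 0.
Suppose p = 0.
Suppose u = 1.
From the singleton clause (~t), t = 0.
From the singleton clause (~v), v = 0.
From the singleton clause (~s), s = 0.
This assignment satisfies each clause.

p ↦ 0,  q ↦ 0,  r ↦ 1,  s ↦ 0,  t ↦ 0,  u ↦ 1,  v ↦ 0,  w ↦ 1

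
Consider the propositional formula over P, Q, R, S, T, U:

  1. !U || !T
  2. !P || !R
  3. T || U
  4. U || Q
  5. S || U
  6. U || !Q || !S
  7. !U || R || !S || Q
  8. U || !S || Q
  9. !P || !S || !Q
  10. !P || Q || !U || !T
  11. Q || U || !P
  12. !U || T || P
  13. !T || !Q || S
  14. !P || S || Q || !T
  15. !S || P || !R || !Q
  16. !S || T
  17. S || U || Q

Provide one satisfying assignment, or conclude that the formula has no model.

P ↦ true; Q ↦ false; R ↦ false; S ↦ false; T ↦ false; U ↦ true

Try U = true.
From the singleton clause (!T), T = false.
From the singleton clause (P), P = true.
From the singleton clause (!R), R = false.
From the singleton clause (!S), S = false.
No clause remains; Q is free.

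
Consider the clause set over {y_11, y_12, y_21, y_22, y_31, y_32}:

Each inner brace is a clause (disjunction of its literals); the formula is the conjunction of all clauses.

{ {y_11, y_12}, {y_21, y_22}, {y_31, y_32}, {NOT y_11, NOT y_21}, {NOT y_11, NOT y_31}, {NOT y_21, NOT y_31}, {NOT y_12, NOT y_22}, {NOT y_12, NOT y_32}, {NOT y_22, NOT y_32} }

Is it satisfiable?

Suppose y_11 = true.
(NOT y_21) alone gives y_21 = false.
(y_22) alone gives y_22 = true.
(NOT y_31) alone gives y_31 = false.
(y_32) alone gives y_32 = true.
But (NOT y_32) is also a unit clause — contradiction.
Backtrack on y_11: now try y_11 = false.
(y_12) alone gives y_12 = true.
(NOT y_22) alone gives y_22 = false.
(y_21) alone gives y_21 = true.
(NOT y_31) alone gives y_31 = false.
(y_32) alone gives y_32 = true.
But (NOT y_32) is also a unit clause — contradiction.
Either choice for y_11 ends in contradiction.
No assignment satisfies every clause.

No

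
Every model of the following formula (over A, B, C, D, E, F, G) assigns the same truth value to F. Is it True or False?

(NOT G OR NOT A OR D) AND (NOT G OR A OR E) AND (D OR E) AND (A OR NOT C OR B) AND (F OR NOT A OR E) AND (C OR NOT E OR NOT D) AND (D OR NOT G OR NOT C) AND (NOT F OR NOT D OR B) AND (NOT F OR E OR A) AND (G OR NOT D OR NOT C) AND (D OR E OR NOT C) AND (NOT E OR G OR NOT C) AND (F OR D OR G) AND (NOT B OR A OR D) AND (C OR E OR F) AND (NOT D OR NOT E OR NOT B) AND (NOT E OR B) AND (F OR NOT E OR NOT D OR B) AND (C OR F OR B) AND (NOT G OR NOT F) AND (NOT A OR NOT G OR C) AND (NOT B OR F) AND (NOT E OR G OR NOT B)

Suppose F = false.
Unit clause (NOT B) forces B = false.
Unit clause (NOT E) forces E = false.
Unit clause (D) forces D = true.
Unit clause (NOT A) forces A = false.
Unit clause (NOT G) forces G = false.
Unit clause (NOT C) forces C = false.
Now (C) is unsatisfied and unit — conflict.
So every satisfying assignment has F = True.

True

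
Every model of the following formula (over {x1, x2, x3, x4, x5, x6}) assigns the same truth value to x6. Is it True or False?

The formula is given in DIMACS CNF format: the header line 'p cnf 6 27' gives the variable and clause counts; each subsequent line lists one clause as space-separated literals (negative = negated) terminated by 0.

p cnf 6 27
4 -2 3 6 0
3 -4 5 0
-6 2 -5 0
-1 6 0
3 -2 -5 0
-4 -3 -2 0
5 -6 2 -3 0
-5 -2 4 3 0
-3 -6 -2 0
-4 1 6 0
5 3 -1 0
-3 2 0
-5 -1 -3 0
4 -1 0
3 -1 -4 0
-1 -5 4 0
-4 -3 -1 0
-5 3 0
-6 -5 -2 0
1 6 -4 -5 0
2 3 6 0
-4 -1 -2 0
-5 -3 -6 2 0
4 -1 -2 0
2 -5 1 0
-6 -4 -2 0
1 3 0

False

Suppose x6 = True.
Branch on x2: set x2 = True.
Unit clause (¬x3) forces x3 = False.
Unit clause (¬x5) forces x5 = False.
Unit clause (¬x4) forces x4 = False.
Unit clause (¬x1) forces x1 = False.
Now (x1) is unsatisfied and unit — conflict.
That branch fails; take x2 = False instead.
Unit clause (¬x5) forces x5 = False.
Unit clause (¬x3) forces x3 = False.
Unit clause (¬x4) forces x4 = False.
Unit clause (¬x1) forces x1 = False.
Now (x1) is unsatisfied and unit — conflict.
Both values of x2 lead to a conflict.
So every satisfying assignment has x6 = False.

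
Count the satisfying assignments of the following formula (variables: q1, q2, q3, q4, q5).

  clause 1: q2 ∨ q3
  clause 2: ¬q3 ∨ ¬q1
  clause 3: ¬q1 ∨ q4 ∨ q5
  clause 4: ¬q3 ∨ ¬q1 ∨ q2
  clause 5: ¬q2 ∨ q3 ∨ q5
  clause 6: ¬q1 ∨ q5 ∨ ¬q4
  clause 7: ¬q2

4

There are 2^5 = 32 truth assignments over (q1, q2, q3, q4, q5).
Split on q2. With q2 = True, the clauses containing q2 are satisfied and ¬q2 drops from the rest; 0 of the 2^4 = 16 assignments to the other variables satisfy what remains.
With q2 = False, by the same count on the reduced clause set, 4 assignments work.
(One model: q1=F, q2=F, q3=T, q4=F, q5=F.)
Total: 0 + 4 = 4.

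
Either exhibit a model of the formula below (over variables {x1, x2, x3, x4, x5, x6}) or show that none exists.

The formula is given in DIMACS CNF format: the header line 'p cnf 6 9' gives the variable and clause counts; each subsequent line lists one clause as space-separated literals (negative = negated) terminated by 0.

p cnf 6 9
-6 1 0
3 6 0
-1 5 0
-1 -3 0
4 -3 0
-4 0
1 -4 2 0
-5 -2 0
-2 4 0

(¬x4) alone gives x4 = False.
(¬x3) alone gives x3 = False.
(x6) alone gives x6 = True.
(x1) alone gives x1 = True.
(x5) alone gives x5 = True.
(¬x2) alone gives x2 = False.
This assignment satisfies each clause.

x1 ↦ True; x2 ↦ False; x3 ↦ False; x4 ↦ False; x5 ↦ True; x6 ↦ True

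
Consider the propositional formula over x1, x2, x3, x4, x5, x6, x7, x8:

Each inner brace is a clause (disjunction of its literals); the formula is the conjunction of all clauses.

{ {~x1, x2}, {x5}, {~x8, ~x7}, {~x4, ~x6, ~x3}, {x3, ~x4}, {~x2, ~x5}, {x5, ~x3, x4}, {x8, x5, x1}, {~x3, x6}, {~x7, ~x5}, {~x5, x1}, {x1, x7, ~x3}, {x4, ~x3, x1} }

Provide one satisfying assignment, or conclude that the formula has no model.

UNSATISFIABLE

(x5) alone gives x5 = 1.
(~x2) alone gives x2 = 0.
(~x1) alone gives x1 = 0.
But (x1) is also a unit clause — contradiction.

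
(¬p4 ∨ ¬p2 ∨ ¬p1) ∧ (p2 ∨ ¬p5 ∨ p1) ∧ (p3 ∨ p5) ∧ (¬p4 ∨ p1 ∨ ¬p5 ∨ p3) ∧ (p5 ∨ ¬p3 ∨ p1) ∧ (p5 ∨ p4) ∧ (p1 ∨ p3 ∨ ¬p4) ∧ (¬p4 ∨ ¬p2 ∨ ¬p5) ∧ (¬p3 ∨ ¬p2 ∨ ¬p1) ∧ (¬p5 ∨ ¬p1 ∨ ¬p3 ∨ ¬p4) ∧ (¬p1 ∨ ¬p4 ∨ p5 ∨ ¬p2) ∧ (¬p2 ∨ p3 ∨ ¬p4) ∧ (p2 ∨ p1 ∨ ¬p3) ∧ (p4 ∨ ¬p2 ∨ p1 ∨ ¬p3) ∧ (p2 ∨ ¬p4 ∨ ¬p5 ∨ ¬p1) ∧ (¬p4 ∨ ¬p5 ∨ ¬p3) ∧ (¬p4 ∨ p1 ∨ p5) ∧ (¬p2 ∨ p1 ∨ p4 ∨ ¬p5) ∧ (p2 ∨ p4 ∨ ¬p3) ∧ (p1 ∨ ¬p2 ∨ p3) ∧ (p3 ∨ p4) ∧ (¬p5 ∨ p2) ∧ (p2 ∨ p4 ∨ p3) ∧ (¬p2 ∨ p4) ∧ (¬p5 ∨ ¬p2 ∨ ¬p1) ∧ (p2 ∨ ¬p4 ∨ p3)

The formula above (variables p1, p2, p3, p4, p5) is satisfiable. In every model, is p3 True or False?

Suppose p3 = False.
(p5) alone gives p5 = True.
(p4) alone gives p4 = True.
(p1) alone gives p1 = True.
(¬p2) alone gives p2 = False.
That conflicts with the unit clause (p2).
So every satisfying assignment has p3 = True.

True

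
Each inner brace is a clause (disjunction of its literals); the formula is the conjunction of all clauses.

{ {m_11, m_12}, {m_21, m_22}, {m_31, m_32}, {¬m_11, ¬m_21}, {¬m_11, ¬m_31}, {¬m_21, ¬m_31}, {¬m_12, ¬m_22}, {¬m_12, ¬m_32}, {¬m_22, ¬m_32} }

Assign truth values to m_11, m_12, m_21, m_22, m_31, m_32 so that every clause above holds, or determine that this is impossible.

Try m_11 = True.
(¬m_21) alone gives m_21 = False.
(m_22) alone gives m_22 = True.
(¬m_31) alone gives m_31 = False.
(m_32) alone gives m_32 = True.
Now (¬m_32) is unsatisfied and unit — conflict.
Undo m_11 and try m_11 = False.
(m_12) alone gives m_12 = True.
(¬m_22) alone gives m_22 = False.
(m_21) alone gives m_21 = True.
(¬m_31) alone gives m_31 = False.
(m_32) alone gives m_32 = True.
Now (¬m_32) is unsatisfied and unit — conflict.
Either choice for m_11 ends in contradiction.

UNSATISFIABLE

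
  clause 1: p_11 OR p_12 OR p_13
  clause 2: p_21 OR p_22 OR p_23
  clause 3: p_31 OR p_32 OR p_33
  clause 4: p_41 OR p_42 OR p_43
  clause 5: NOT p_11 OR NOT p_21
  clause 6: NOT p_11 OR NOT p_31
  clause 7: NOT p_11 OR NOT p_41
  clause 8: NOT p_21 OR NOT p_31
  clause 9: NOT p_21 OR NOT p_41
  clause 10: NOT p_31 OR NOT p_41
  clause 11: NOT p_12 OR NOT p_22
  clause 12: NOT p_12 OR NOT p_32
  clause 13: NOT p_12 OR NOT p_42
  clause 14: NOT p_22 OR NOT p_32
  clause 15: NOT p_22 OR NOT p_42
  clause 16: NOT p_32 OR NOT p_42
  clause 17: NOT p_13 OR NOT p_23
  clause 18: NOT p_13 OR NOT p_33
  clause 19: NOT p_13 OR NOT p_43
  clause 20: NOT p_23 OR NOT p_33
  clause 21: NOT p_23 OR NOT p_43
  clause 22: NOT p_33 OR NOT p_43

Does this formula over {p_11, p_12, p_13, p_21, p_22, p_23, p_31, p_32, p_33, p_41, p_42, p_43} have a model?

No

Case p_11 = false:
Case p_12 = true:
The clause (NOT p_22) is unit, so p_22 = false.
The clause (NOT p_32) is unit, so p_32 = false.
The clause (NOT p_42) is unit, so p_42 = false.
Case p_21 = true:
The clause (NOT p_31) is unit, so p_31 = false.
The clause (p_33) is unit, so p_33 = true.
The clause (NOT p_41) is unit, so p_41 = false.
The clause (p_43) is unit, so p_43 = true.
Now (NOT p_43) is unsatisfied and unit — conflict.
That branch fails; take p_21 = false instead.
The clause (p_23) is unit, so p_23 = true.
The clause (NOT p_13) is unit, so p_13 = false.
The clause (NOT p_33) is unit, so p_33 = false.
The clause (p_31) is unit, so p_31 = true.
The clause (NOT p_41) is unit, so p_41 = false.
The clause (p_43) is unit, so p_43 = true.
Now (NOT p_43) is unsatisfied and unit — conflict.
Either choice for p_21 ends in contradiction.
That branch fails; take p_12 = false instead.
The clause (p_13) is unit, so p_13 = true.
The clause (NOT p_23) is unit, so p_23 = false.
The clause (NOT p_33) is unit, so p_33 = false.
The clause (NOT p_43) is unit, so p_43 = false.
Case p_21 = true:
The clause (NOT p_31) is unit, so p_31 = false.
The clause (p_32) is unit, so p_32 = true.
The clause (NOT p_41) is unit, so p_41 = false.
The clause (p_42) is unit, so p_42 = true.
Now (NOT p_42) is unsatisfied and unit — conflict.
That branch fails; take p_21 = false instead.
The clause (p_22) is unit, so p_22 = true.
The clause (NOT p_32) is unit, so p_32 = false.
The clause (p_31) is unit, so p_31 = true.
The clause (NOT p_41) is unit, so p_41 = false.
The clause (p_42) is unit, so p_42 = true.
Now (NOT p_42) is unsatisfied and unit — conflict.
Either choice for p_21 ends in contradiction.
Either choice for p_12 ends in contradiction.
That branch fails; take p_11 = true instead.
The clause (NOT p_21) is unit, so p_21 = false.
The clause (NOT p_31) is unit, so p_31 = false.
The clause (NOT p_41) is unit, so p_41 = false.
Case p_22 = true:
The clause (NOT p_12) is unit, so p_12 = false.
The clause (NOT p_32) is unit, so p_32 = false.
The clause (p_33) is unit, so p_33 = true.
The clause (NOT p_42) is unit, so p_42 = false.
The clause (p_43) is unit, so p_43 = true.
Now (NOT p_43) is unsatisfied and unit — conflict.
That branch fails; take p_22 = false instead.
The clause (p_23) is unit, so p_23 = true.
The clause (NOT p_13) is unit, so p_13 = false.
The clause (NOT p_33) is unit, so p_33 = false.
The clause (p_32) is unit, so p_32 = true.
The clause (NOT p_12) is unit, so p_12 = false.
The clause (NOT p_42) is unit, so p_42 = false.
The clause (p_43) is unit, so p_43 = true.
Now (NOT p_43) is unsatisfied and unit — conflict.
Either choice for p_22 ends in contradiction.
Either choice for p_11 ends in contradiction.
No assignment satisfies every clause.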